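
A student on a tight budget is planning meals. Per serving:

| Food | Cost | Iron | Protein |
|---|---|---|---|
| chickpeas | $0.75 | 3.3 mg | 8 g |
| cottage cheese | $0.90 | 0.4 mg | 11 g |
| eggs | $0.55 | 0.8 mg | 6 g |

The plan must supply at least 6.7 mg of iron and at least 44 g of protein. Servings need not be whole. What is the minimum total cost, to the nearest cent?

A basic optimal solution has at most two foods positive. Try each food alone and each pair with both targets met exactly.
chickpeas only: max(6.7/3.3, 44/8) = 5.5 servings → $4.12.
cottage cheese only: max(6.7/0.4, 44/11) = 16.75 servings → $15.07.
eggs only: max(6.7/0.8, 44/6) = 8.375 servings → $4.61.
chickpeas + cottage cheese with both tight: 1.695 servings and 2.767 servings → $3.76.
chickpeas + eggs with both tight: 0.3731 servings and 6.836 servings → $4.04.
cottage cheese + eggs: the both-tight solution has a negative serving — not a feasible corner.
Cheapest feasible corner: $3.76.

$3.76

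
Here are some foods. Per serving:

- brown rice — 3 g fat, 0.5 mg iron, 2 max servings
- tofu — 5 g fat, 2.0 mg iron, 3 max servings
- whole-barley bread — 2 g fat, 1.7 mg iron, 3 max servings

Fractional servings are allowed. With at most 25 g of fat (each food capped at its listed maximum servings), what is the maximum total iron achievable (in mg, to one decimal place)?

Iron per g fat: whole-barley bread 0.85, tofu 0.4, brown rice 0.1667.
Take 3 servings of whole-barley bread: uses 6 g fat, +5.1 mg iron (running total 5.1 mg).
Take 3 servings of tofu: uses 15 g fat, +6.0 mg iron (running total 11.1 mg).
Take 1.333 servings of brown rice: uses 4 g fat, +0.7 mg iron (running total 11.8 mg).
Greedy by best ratio exhausts the fat allowance optimally: 11.8 mg.

11.8 mg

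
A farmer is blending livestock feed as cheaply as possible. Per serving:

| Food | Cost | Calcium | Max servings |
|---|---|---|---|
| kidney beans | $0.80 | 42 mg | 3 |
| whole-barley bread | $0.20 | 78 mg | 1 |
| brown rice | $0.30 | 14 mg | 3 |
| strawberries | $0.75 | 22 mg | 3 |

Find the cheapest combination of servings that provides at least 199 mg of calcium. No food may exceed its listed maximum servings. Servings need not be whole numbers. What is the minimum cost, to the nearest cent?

$2.50

Cost per mg of calcium: whole-barley bread $0.0026, kidney beans $0.0190, brown rice $0.0214, strawberries $0.0341.
Take 1 serving of whole-barley bread: +78.0 mg calcium for $0.20 (total $0.20, still need 121.0 mg).
Take 2.881 servings of kidney beans: +121.0 mg calcium for $2.30 (total $2.50, still need 0.0 mg).
Filling from the cheapest source first is optimal under one linear minimum: $2.50.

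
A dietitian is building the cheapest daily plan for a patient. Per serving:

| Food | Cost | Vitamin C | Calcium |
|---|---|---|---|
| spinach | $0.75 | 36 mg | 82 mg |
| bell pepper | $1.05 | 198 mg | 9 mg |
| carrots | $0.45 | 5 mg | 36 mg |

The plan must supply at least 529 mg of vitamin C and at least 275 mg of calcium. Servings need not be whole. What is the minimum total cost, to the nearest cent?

spinach only: max(529/36, 275/82) = 14.69 servings → $11.02.
bell pepper only: max(529/198, 275/9) = 30.56 servings → $32.08.
carrots only: max(529/5, 275/36) = 105.8 servings → $47.61.
spinach + bell pepper with both tight: 3.123 servings and 2.104 servings → $4.55.
spinach + carrots: the both-tight solution has a negative serving — not a feasible corner.
bell pepper + carrots with both tight: 2.495 servings and 7.015 servings → $5.78.
So the least-cost plan costs $4.55.

$4.55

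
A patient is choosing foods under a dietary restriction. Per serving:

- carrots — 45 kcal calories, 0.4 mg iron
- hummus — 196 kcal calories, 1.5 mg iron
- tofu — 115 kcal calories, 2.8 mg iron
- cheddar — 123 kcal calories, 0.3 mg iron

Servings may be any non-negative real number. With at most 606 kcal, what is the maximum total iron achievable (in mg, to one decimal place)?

14.8 mg

Iron per kcal: tofu 0.02435, carrots 0.008889, hummus 0.007653, cheddar 0.002439.
With no serving limits, spend the whole calories allowance on tofu: 606 kcal / 115 kcal × 2.8 mg = 14.8 mg.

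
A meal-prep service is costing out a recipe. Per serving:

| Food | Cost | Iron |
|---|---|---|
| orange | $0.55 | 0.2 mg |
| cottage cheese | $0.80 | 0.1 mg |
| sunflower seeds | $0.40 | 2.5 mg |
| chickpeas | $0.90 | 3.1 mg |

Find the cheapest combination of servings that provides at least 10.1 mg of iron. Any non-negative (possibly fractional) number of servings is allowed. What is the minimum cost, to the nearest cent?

$1.62

Cost per mg of iron: sunflower seeds $0.1600, chickpeas $0.2903, orange $2.7500, cottage cheese $8.0000.
With no serving limits, use only sunflower seeds: 10.1 mg / 2.5 mg = 4.04 servings × $0.40 = $1.62.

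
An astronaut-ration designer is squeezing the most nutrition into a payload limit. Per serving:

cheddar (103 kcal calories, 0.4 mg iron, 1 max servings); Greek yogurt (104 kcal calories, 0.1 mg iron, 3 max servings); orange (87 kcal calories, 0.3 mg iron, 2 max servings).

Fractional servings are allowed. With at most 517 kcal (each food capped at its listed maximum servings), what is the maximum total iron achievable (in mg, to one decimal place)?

1.2 mg

Iron per kcal: cheddar 0.003883, orange 0.003448, Greek yogurt 0.0009615.
Take 1 serving of cheddar: uses 103 kcal, +0.4 mg iron (running total 0.4 mg).
Take 2 servings of orange: uses 174 kcal, +0.6 mg iron (running total 1.0 mg).
Take 2.308 servings of Greek yogurt: uses 240 kcal, +0.2 mg iron (running total 1.2 mg).
Filling greedily by iron-per-kcal is optimal for one linear limit, giving 1.2 mg.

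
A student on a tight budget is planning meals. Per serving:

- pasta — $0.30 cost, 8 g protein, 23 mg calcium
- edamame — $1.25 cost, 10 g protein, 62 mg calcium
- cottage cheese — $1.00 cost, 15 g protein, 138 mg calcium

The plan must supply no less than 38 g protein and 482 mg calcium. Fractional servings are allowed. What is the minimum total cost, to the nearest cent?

$3.49

Two binding constraints pin down two serving amounts, so the optimal mix uses at most two foods. The candidates are each food alone (scaled to the tighter of protein/calcium) and each pair with both constraints tight.
pasta only: max(38/8, 482/23) = 20.96 servings → $6.29.
edamame only: max(38/10, 482/62) = 7.774 servings → $9.72.
cottage cheese only: max(38/15, 482/138) = 3.493 servings → $3.49.
pasta + edamame with both targets exact would need a negative amount; discard.
pasta + cottage cheese with both targets exact would need a negative amount; discard.
edamame + cottage cheese with both targets exact would need a negative amount; discard.
The minimum over all feasible corners is $3.49.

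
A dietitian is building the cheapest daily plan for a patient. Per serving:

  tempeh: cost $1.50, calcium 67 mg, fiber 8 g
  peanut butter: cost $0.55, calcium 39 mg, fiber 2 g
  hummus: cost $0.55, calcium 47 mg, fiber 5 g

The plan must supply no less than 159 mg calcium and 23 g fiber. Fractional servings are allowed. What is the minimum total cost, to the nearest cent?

$2.53

At the optimum either one food covers both requirements or two foods hit both targets exactly; no other combination can be cheaper.
tempeh only: max(159/67, 23/8) = 2.875 servings → $4.31.
peanut butter only: max(159/39, 23/2) = 11.5 servings → $6.33.
hummus only: max(159/47, 23/5) = 4.6 servings → $2.53.
tempeh + peanut butter: the both-tight solution has a negative serving — not a feasible corner.
tempeh + hummus: intersection lies outside the first quadrant.
peanut butter + hummus: the both-tight solution has a negative serving — not a feasible corner.
The minimum over all feasible corners is $2.53.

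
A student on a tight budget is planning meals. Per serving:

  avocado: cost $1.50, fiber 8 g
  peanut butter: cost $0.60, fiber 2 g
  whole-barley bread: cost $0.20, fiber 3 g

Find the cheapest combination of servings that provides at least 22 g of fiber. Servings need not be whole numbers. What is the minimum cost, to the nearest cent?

Cost per g of fiber: whole-barley bread $0.0667, avocado $0.1875, peanut butter $0.3000.
With no serving limits, use only whole-barley bread: 22 g / 3 g = 7.333 servings × $0.20 = $1.47.

$1.47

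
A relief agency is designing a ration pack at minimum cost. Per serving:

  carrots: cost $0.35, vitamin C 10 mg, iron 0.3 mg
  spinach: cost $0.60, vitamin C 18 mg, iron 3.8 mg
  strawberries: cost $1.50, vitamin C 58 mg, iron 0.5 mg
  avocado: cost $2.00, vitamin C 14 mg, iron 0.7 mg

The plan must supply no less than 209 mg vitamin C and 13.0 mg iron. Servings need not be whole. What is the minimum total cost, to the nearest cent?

At the optimum either one food covers both requirements or two foods hit both targets exactly; no other combination can be cheaper.
carrots only: max(209/10, 13.0/0.3) = 43.33 servings → $15.17.
spinach only: max(209/18, 13.0/3.8) = 11.61 servings → $6.97.
strawberries only: max(209/58, 13.0/0.5) = 26 servings → $39.00.
avocado only: max(209/14, 13.0/0.7) = 18.57 servings → $37.14.
carrots + spinach with both tight: 17.18 servings and 2.064 servings → $7.25.
carrots + strawberries with both targets exact would need a negative amount; discard.
carrots + avocado: the both-tight solution has a negative serving — not a feasible corner.
spinach + strawberries with both tight: 3.072 servings and 2.65 servings → $5.82.
spinach + avocado with both tight: 0.8793 servings and 13.8 servings → $28.12.
strawberries + avocado: the both-tight solution has a negative serving — not a feasible corner.
Cheapest feasible corner: $5.82.

$5.82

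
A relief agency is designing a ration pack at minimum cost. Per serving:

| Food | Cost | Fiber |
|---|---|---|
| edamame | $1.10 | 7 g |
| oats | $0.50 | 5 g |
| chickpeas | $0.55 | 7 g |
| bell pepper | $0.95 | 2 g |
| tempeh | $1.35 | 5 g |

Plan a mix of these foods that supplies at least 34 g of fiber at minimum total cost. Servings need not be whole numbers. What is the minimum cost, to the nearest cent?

Cost per g of fiber: chickpeas $0.0786, oats $0.1000, edamame $0.1571, tempeh $0.2700, bell pepper $0.4750.
With no serving limits, use only chickpeas: 34 g / 7 g = 4.857 servings × $0.55 = $2.67.

$2.67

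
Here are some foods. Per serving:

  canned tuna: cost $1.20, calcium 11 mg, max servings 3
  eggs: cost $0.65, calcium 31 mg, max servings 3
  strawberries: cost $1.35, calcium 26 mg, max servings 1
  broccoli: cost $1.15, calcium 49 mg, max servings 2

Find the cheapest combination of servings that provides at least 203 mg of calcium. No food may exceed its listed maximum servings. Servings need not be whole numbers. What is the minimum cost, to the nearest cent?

Cost per mg of calcium: eggs $0.0210, broccoli $0.0235, strawberries $0.0519, canned tuna $0.1091.
Take 3 servings of eggs: +93.0 mg calcium for $1.95 (total $1.95, still need 110.0 mg).
Take 2 servings of broccoli: +98.0 mg calcium for $2.30 (total $4.25, still need 12.0 mg).
Take 0.4615 servings of strawberries: +12.0 mg calcium for $0.62 (total $4.87, still need 0.0 mg).
Filling from the cheapest source first is optimal under one linear minimum: $4.87.

$4.87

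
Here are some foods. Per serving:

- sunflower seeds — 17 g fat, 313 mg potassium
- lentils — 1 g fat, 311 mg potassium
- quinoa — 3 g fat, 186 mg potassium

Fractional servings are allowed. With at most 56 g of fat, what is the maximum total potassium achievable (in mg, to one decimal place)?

Potassium per g fat: lentils 311, quinoa 62, sunflower seeds 18.41.
With no serving limits, spend the whole fat allowance on lentils: 56 g / 1 g × 311 mg = 17416.0 mg.

17416.0 mg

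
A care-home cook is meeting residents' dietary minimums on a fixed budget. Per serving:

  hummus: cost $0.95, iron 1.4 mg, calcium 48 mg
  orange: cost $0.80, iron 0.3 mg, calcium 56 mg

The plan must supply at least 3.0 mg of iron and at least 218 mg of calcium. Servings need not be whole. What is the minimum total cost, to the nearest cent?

$3.54

Check every corner: each single food scaled to meet both minima, and each pair solved so both constraints bind.
hummus only: max(3.0/1.4, 218/48) = 4.542 servings → $4.31.
orange only: max(3.0/0.3, 218/56) = 10 servings → $8.00.
hummus + orange with both tight: 1.603 servings and 2.519 servings → $3.54.
The minimum over all feasible corners is $3.54.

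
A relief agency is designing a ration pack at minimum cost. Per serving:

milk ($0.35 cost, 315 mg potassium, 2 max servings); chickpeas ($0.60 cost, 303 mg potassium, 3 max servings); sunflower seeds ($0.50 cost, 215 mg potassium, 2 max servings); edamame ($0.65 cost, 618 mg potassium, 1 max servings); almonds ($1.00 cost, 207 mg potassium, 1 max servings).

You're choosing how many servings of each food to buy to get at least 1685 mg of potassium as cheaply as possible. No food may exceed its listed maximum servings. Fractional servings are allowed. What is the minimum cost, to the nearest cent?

$2.22

Cost per mg of potassium: edamame $0.0011, milk $0.0011, chickpeas $0.0020, sunflower seeds $0.0023, almonds $0.0048.
Take 1 serving of edamame: +618.0 mg potassium for $0.65 (total $0.65, still need 1067.0 mg).
Take 2 servings of milk: +630.0 mg potassium for $0.70 (total $1.35, still need 437.0 mg).
Take 1.442 servings of chickpeas: +437.0 mg potassium for $0.87 (total $2.22, still need 0.0 mg).
Greedy by cheapest-per-mg is optimal for a single linear constraint, so the minimum cost is $2.22.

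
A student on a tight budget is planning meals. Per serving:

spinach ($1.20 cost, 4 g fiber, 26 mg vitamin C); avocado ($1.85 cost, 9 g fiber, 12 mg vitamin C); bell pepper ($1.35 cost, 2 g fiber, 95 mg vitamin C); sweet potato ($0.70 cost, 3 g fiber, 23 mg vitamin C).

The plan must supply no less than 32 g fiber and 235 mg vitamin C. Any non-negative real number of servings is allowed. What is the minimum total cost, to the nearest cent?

$7.42

Compare the cost at each extreme point of the feasible region.
spinach only: max(32/4, 235/26) = 9.038 servings → $10.85.
avocado only: max(32/9, 235/12) = 19.58 servings → $36.23.
bell pepper only: max(32/2, 235/95) = 16 servings → $21.60.
sweet potato only: max(32/3, 235/23) = 10.67 servings → $7.47.
spinach + avocado with both targets exact would need a negative amount; discard.
spinach + bell pepper with both tight: 7.835 servings and 0.3293 servings → $9.85.
spinach + sweet potato with both tight: 2.214 servings and 7.714 servings → $8.06.
avocado + bell pepper with both tight: 3.093 servings and 2.083 servings → $8.53.
avocado + sweet potato with both tight: 0.1813 servings and 10.12 servings → $7.42.
bell pepper + sweet potato: the both-tight solution has a negative serving — not a feasible corner.
Cheapest feasible corner: $7.42.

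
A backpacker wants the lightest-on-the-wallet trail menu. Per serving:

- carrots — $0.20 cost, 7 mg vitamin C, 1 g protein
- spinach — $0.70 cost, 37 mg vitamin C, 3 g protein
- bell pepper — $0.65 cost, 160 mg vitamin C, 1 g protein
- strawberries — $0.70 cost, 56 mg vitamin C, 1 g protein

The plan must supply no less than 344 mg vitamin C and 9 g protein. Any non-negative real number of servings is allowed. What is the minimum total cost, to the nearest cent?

$2.63

At the optimum either one food covers both requirements or two foods hit both targets exactly; no other combination can be cheaper.
carrots only: max(344/7, 9/1) = 49.14 servings → $9.83.
spinach only: max(344/37, 9/3) = 9.297 servings → $6.51.
bell pepper only: max(344/160, 9/1) = 9 servings → $5.85.
strawberries only: max(344/56, 9/1) = 9 servings → $6.30.
carrots + spinach with both targets exact would need a negative amount; discard.
carrots + bell pepper with both tight: 7.163 servings and 1.837 servings → $2.63.
carrots + strawberries with both tight: 3.265 servings and 5.735 servings → $4.67.
spinach + bell pepper with both tight: 2.474 servings and 1.578 servings → $2.76.
spinach + strawberries with both tight: 1.221 servings and 5.336 servings → $4.59.
bell pepper + strawberries: the both-tight solution has a negative serving — not a feasible corner.
So the least-cost plan costs $2.63.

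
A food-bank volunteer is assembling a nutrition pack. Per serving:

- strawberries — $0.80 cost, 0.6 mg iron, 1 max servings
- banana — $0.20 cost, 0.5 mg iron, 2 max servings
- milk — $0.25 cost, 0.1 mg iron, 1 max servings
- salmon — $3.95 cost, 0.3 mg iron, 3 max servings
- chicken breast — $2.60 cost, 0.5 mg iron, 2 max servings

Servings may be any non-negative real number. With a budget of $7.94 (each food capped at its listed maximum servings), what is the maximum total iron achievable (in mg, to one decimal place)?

2.8 mg

Iron per dollar: banana 2.5, strawberries 0.75, milk 0.4, chicken breast 0.1923, salmon 0.07595.
Take 2 servings of banana: spends $0.40, +1.0 mg iron (running total 1.0 mg).
Take 1 serving of strawberries: spends $0.80, +0.6 mg iron (running total 1.6 mg).
Take 1 serving of milk: spends $0.25, +0.1 mg iron (running total 1.7 mg).
Take 2 servings of chicken breast: spends $5.20, +1.0 mg iron (running total 2.7 mg).
Take 0.3266 servings of salmon: spends $1.29, +0.1 mg iron (running total 2.8 mg).
Filling greedily by iron-per-dollar is optimal for one linear limit, giving 2.8 mg.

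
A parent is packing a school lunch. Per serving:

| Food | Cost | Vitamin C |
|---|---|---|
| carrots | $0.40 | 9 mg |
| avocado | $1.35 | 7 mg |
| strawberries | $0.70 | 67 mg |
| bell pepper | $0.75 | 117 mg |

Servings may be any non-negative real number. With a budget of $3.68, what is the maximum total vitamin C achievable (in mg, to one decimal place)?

Vitamin C per dollar: bell pepper 156, strawberries 95.71, carrots 22.5, avocado 5.185.
With no serving limits, spend the whole cost allowance on bell pepper: $3.68 / $0.75 × 117 mg = 574.1 mg.

574.1 mg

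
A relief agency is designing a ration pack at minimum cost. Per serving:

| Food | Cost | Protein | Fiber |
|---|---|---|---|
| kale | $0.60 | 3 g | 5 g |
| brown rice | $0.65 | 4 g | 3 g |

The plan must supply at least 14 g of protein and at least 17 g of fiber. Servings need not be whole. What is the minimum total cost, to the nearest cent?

$2.54

Compare the cost at each extreme point of the feasible region.
kale only: max(14/3, 17/5) = 4.667 servings → $2.80.
brown rice only: max(14/4, 17/3) = 5.667 servings → $3.68.
kale + brown rice with both tight: 2.364 servings and 1.727 servings → $2.54.
So the least-cost plan costs $2.54.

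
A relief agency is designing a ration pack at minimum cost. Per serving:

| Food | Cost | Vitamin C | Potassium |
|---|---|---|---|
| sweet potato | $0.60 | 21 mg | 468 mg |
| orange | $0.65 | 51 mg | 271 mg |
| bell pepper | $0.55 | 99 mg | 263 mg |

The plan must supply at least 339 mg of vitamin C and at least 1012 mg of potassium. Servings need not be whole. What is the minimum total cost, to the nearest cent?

$2.01

With two linear requirements the optimum uses one or two foods; enumerate the corners.
sweet potato only: max(339/21, 1012/468) = 16.14 servings → $9.69.
orange only: max(339/51, 1012/271) = 6.647 servings → $4.32.
bell pepper only: max(339/99, 1012/263) = 3.848 servings → $2.12.
sweet potato + orange: intersection lies outside the first quadrant.
sweet potato + bell pepper with both tight: 0.2703 servings and 3.367 servings → $2.01.
orange + bell pepper with both tight: 0.8222 servings and 3.001 servings → $2.18.
So the least-cost plan costs $2.01.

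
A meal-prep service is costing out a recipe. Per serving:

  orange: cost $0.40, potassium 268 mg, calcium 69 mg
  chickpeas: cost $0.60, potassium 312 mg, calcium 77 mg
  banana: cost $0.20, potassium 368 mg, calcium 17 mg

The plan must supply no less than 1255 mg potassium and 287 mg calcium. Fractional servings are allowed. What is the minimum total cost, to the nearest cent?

$1.71

This is a tiny linear program; its minimum lies at a vertex of the feasible set. List the vertices and price them.
orange only: max(1255/268, 287/69) = 4.683 servings → $1.87.
chickpeas only: max(1255/312, 287/77) = 4.022 servings → $2.41.
banana only: max(1255/368, 287/17) = 16.88 servings → $3.38.
orange + chickpeas with both targets exact would need a negative amount; discard.
orange + banana with both tight: 4.045 servings and 0.4645 servings → $1.71.
chickpeas + banana with both tight: 3.659 servings and 0.3079 servings → $2.26.
The minimum over all feasible corners is $1.71.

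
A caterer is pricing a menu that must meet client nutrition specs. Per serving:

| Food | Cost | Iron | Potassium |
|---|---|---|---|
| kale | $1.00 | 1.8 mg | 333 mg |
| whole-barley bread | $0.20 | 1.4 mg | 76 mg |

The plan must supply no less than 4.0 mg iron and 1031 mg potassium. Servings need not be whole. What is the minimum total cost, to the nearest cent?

$2.71

This is a tiny linear program; its minimum lies at a vertex of the feasible set. List the vertices and price them.
kale only: max(4.0/1.8, 1031/333) = 3.096 servings → $3.10.
whole-barley bread only: max(4.0/1.4, 1031/76) = 13.57 servings → $2.71.
kale + whole-barley bread: the both-tight solution has a negative serving — not a feasible corner.
The minimum over all feasible corners is $2.71.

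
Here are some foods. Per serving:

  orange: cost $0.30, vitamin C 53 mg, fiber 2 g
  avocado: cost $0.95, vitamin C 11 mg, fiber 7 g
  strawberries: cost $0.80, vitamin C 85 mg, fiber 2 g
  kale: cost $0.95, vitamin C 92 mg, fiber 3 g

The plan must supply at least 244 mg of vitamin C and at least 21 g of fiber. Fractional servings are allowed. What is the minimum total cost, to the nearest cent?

orange only: max(244/53, 21/2) = 10.5 servings → $3.15.
avocado only: max(244/11, 21/7) = 22.18 servings → $21.07.
strawberries only: max(244/85, 21/2) = 10.5 servings → $8.40.
kale only: max(244/92, 21/3) = 7 servings → $6.65.
orange + avocado with both tight: 4.232 servings and 1.791 servings → $2.97.
orange + strawberries: the both-tight solution has a negative serving — not a feasible corner.
orange + kale with both targets exact would need a negative amount; discard.
avocado + strawberries with both tight: 2.264 servings and 2.578 servings → $4.21.
avocado + kale with both tight: 1.964 servings and 2.417 servings → $4.16.
strawberries + kale: the both-tight solution has a negative serving — not a feasible corner.
The minimum over all feasible corners is $2.97.

$2.97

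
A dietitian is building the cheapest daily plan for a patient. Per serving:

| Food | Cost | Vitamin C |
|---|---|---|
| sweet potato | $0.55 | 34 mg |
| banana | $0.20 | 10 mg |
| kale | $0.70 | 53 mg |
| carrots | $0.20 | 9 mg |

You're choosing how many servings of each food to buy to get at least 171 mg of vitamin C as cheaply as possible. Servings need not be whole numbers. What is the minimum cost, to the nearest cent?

$2.26

Cost per mg of vitamin C: kale $0.0132, sweet potato $0.0162, banana $0.0200, carrots $0.0222.
With no serving limits, use only kale: 171 mg / 53 mg = 3.226 servings × $0.70 = $2.26.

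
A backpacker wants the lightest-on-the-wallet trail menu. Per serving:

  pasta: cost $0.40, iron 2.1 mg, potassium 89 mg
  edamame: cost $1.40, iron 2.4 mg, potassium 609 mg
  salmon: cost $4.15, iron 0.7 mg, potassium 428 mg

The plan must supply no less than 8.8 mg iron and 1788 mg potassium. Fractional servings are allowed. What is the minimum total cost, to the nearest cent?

Compare the cost at each extreme point of the feasible region.
pasta only: max(8.8/2.1, 1788/89) = 20.09 servings → $8.04.
edamame only: max(8.8/2.4, 1788/609) = 3.667 servings → $5.13.
salmon only: max(8.8/0.7, 1788/428) = 12.57 servings → $52.17.
pasta + edamame with both tight: 1.003 servings and 2.789 servings → $4.31.
pasta + salmon with both tight: 3.006 servings and 3.552 servings → $15.95.
edamame + salmon with both targets exact would need a negative amount; discard.
Cheapest feasible corner: $4.31.

$4.31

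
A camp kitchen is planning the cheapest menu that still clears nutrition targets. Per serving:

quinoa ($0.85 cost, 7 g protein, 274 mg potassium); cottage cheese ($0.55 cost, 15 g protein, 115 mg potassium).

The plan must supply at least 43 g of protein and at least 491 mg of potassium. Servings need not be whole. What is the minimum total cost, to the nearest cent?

An LP optimum is at a vertex; with two nutrient constraints at most two foods are used. Check each candidate.
quinoa only: max(43/7, 491/274) = 6.143 servings → $5.22.
cottage cheese only: max(43/15, 491/115) = 4.27 servings → $2.35.
quinoa + cottage cheese with both tight: 0.7322 servings and 2.525 servings → $2.01.
The minimum over all feasible corners is $2.01.

$2.01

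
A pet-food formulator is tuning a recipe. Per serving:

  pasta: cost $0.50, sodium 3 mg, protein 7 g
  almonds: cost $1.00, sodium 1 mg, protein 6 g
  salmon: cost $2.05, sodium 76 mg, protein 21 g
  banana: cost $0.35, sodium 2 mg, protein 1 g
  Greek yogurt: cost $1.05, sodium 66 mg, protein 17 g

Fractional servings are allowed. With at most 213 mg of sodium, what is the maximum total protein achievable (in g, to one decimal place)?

1278.0 g

Protein per mg sodium: almonds 6, pasta 2.333, banana 0.5, salmon 0.2763, Greek yogurt 0.2576.
With no serving limits, spend the whole sodium allowance on almonds: 213 mg / 1 mg × 6 g = 1278.0 g.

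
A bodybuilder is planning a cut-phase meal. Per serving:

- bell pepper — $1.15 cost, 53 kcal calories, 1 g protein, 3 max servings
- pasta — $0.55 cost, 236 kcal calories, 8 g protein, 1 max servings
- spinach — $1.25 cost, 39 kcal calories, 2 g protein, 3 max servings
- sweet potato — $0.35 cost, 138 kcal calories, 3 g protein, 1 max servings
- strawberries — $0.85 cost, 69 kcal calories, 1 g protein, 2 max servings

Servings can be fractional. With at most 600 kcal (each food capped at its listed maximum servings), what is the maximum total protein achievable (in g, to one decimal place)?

19.1 g

Protein per kcal: spinach 0.05128, pasta 0.0339, sweet potato 0.02174, bell pepper 0.01887, strawberries 0.01449.
Take 3 servings of spinach: uses 117 kcal, +6.0 g protein (running total 6.0 g).
Take 1 serving of pasta: uses 236 kcal, +8.0 g protein (running total 14.0 g).
Take 1 serving of sweet potato: uses 138 kcal, +3.0 g protein (running total 17.0 g).
Take 2.057 servings of bell pepper: uses 109 kcal, +2.1 g protein (running total 19.1 g).
Filling greedily by protein-per-kcal is optimal for one linear limit, giving 19.1 g.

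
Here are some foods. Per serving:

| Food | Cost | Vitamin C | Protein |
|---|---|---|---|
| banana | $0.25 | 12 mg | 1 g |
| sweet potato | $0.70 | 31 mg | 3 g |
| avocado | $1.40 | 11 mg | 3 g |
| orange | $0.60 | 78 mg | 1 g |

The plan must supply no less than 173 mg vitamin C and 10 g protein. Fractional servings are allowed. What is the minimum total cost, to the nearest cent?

The cheapest plan sits at a corner of the feasible region — with two constraints it uses at most two foods.
banana only: max(173/12, 10/1) = 14.42 servings → $3.60.
sweet potato only: max(173/31, 10/3) = 5.581 servings → $3.91.
avocado only: max(173/11, 10/3) = 15.73 servings → $22.02.
orange only: max(173/78, 10/1) = 10 servings → $6.00.
banana + sweet potato: the both-tight solution has a negative serving — not a feasible corner.
banana + avocado: the both-tight solution has a negative serving — not a feasible corner.
banana + orange with both tight: 9.197 servings and 0.803 servings → $2.78.
sweet potato + avocado: the both-tight solution has a negative serving — not a feasible corner.
sweet potato + orange with both tight: 2.99 servings and 1.03 servings → $2.71.
avocado + orange with both tight: 2.722 servings and 1.834 servings → $4.91.
Cheapest feasible corner: $2.71.

$2.71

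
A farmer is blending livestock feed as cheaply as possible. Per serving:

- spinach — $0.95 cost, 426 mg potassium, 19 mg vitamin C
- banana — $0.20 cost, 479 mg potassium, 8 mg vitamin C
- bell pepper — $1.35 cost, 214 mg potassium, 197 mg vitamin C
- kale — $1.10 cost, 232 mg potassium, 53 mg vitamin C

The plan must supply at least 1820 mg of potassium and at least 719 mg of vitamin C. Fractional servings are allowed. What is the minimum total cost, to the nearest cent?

Check every corner: each single food scaled to meet both minima, and each pair solved so both constraints bind.
spinach only: max(1820/426, 719/19) = 37.84 servings → $35.95.
banana only: max(1820/479, 719/8) = 89.88 servings → $17.98.
bell pepper only: max(1820/214, 719/197) = 8.505 servings → $11.48.
kale only: max(1820/232, 719/53) = 13.57 servings → $14.92.
spinach + banana: intersection lies outside the first quadrant.
spinach + bell pepper with both tight: 2.563 servings and 3.403 servings → $7.03.
spinach + kale with both targets exact would need a negative amount; discard.
banana + bell pepper with both tight: 2.209 servings and 3.56 servings → $5.25.
banana + kale: intersection lies outside the first quadrant.
bell pepper + kale with both tight: 2.047 servings and 5.956 servings → $9.32.
So the least-cost plan costs $5.25.

$5.25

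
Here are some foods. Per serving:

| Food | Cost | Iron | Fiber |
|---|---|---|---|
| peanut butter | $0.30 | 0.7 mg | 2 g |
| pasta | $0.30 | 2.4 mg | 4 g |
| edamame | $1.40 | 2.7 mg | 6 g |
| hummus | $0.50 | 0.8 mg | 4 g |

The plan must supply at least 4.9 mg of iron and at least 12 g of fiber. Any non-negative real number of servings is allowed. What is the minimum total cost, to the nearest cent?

$0.90

This is a tiny linear program; its minimum lies at a vertex of the feasible set. List the vertices and price them.
peanut butter only: max(4.9/0.7, 12/2) = 7 servings → $2.10.
pasta only: max(4.9/2.4, 12/4) = 3 servings → $0.90.
edamame only: max(4.9/2.7, 12/6) = 2 servings → $2.80.
hummus only: max(4.9/0.8, 12/4) = 6.125 servings → $3.06.
peanut butter + pasta with both tight: 4.6 servings and 0.7 servings → $1.59.
peanut butter + edamame with both tight: 2.5 servings and 1.167 servings → $2.38.
peanut butter + hummus with both targets exact would need a negative amount; discard.
pasta + edamame: the both-tight solution has a negative serving — not a feasible corner.
pasta + hummus with both tight: 1.562 servings and 1.438 servings → $1.19.
edamame + hummus with both tight: 1.667 servings and 0.5 servings → $2.58.
Cheapest feasible corner: $0.90.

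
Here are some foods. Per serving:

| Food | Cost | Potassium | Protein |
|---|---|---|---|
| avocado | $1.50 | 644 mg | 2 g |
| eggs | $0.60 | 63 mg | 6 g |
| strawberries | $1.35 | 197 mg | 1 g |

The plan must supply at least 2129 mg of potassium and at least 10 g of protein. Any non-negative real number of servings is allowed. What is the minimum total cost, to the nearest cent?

The cheapest plan sits at a corner of the feasible region — with two constraints it uses at most two foods.
avocado only: max(2129/644, 10/2) = 5 servings → $7.50.
eggs only: max(2129/63, 10/6) = 33.79 servings → $20.28.
strawberries only: max(2129/197, 10/1) = 10.81 servings → $14.59.
avocado + eggs with both tight: 3.249 servings and 0.5837 servings → $5.22.
avocado + strawberries with both tight: 0.636 servings and 8.728 servings → $12.74.
eggs + strawberries: intersection lies outside the first quadrant.
The minimum over all feasible corners is $5.22.

$5.22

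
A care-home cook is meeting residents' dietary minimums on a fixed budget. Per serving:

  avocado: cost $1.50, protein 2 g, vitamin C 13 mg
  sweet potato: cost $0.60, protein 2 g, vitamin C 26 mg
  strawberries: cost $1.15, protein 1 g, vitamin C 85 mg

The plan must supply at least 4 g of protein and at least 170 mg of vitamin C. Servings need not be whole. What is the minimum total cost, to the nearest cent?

$2.59

avocado only: max(4/2, 170/13) = 13.08 servings → $19.62.
sweet potato only: max(4/2, 170/26) = 6.538 servings → $3.92.
strawberries only: max(4/1, 170/85) = 4 servings → $4.60.
avocado + sweet potato: the both-tight solution has a negative serving — not a feasible corner.
avocado + strawberries with both tight: 1.083 servings and 1.834 servings → $3.73.
sweet potato + strawberries with both tight: 1.181 servings and 1.639 servings → $2.59.
Cheapest feasible corner: $2.59.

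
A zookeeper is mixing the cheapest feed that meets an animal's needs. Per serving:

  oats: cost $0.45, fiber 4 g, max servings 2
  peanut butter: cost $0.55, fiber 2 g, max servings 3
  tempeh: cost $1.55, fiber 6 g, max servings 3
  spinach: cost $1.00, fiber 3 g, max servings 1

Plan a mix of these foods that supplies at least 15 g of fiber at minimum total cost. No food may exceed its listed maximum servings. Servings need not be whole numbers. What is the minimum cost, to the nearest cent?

Cost per g of fiber: oats $0.1125, tempeh $0.2583, peanut butter $0.2750, spinach $0.3333.
Take 2 servings of oats: +8.0 g fiber for $0.90 (total $0.90, still need 7.0 g).
Take 1.167 servings of tempeh: +7.0 g fiber for $1.81 (total $2.71, still need 0.0 g).
Filling from the cheapest source first is optimal under one linear minimum: $2.71.

$2.71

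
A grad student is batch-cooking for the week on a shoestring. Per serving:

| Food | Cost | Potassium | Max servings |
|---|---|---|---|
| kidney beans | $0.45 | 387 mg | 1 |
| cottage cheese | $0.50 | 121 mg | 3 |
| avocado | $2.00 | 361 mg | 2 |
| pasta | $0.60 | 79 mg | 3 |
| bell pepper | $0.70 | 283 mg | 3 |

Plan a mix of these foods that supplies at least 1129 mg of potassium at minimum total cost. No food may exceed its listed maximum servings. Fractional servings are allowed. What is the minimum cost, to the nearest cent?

Cost per mg of potassium: kidney beans $0.0012, bell pepper $0.0025, cottage cheese $0.0041, avocado $0.0055, pasta $0.0076.
Take 1 serving of kidney beans: +387.0 mg potassium for $0.45 (total $0.45, still need 742.0 mg).
Take 2.622 servings of bell pepper: +742.0 mg potassium for $1.84 (total $2.29, still need 0.0 mg).
Greedy by cheapest-per-mg is optimal for a single linear constraint, so the minimum cost is $2.29.

$2.29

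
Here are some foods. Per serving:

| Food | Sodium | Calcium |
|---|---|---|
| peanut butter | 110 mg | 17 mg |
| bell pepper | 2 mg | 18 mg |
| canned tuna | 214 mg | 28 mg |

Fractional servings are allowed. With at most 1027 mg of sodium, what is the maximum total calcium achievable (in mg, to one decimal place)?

9243.0 mg

Calcium per mg sodium: bell pepper 9, peanut butter 0.1545, canned tuna 0.1308.
With no serving limits, spend the whole sodium allowance on bell pepper: 1027 mg / 2 mg × 18 mg = 9243.0 mg.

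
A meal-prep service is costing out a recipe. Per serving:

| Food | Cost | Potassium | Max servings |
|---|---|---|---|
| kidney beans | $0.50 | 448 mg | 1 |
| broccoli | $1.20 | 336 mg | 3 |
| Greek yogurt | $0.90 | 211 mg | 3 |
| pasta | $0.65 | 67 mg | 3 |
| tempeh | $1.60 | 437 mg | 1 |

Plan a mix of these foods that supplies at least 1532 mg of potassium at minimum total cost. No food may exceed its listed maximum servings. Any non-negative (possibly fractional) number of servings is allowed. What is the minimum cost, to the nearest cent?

Cost per mg of potassium: kidney beans $0.0011, broccoli $0.0036, tempeh $0.0037, Greek yogurt $0.0043, pasta $0.0097.
Take 1 serving of kidney beans: +448.0 mg potassium for $0.50 (total $0.50, still need 1084.0 mg).
Take 3 servings of broccoli: +1008.0 mg potassium for $3.60 (total $4.10, still need 76.0 mg).
Take 0.1739 servings of tempeh: +76.0 mg potassium for $0.28 (total $4.38, still need 0.0 mg).
Greedy by cheapest-per-mg is optimal for a single linear constraint, so the minimum cost is $4.38.

$4.38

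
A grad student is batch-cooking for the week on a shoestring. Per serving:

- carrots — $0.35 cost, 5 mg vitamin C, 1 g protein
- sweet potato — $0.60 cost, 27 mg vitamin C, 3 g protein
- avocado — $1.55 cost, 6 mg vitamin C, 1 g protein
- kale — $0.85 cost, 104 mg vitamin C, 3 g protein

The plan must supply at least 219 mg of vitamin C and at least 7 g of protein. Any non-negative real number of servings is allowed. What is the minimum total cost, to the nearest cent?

At the optimum either one food covers both requirements or two foods hit both targets exactly; no other combination can be cheaper.
carrots only: max(219/5, 7/1) = 43.8 servings → $15.33.
sweet potato only: max(219/27, 7/3) = 8.111 servings → $4.87.
avocado only: max(219/6, 7/1) = 36.5 servings → $56.58.
kale only: max(219/104, 7/3) = 2.333 servings → $1.98.
carrots + sweet potato with both targets exact would need a negative amount; discard.
carrots + avocado with both targets exact would need a negative amount; discard.
carrots + kale with both tight: 0.7978 servings and 2.067 servings → $2.04.
sweet potato + avocado: the both-tight solution has a negative serving — not a feasible corner.
sweet potato + kale with both tight: 0.3074 servings and 2.026 servings → $1.91.
avocado + kale with both tight: 0.8256 servings and 2.058 servings → $3.03.
Cheapest feasible corner: $1.91.

$1.91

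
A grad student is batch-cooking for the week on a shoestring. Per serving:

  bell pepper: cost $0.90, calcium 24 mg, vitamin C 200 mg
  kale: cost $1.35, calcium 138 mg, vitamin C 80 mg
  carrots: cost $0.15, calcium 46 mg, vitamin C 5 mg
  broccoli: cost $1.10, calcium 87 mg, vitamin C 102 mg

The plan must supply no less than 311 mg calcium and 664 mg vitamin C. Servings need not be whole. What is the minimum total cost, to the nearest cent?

$3.64

With two linear requirements the optimum uses one or two foods; enumerate the corners.
bell pepper only: max(311/24, 664/200) = 12.96 servings → $11.66.
kale only: max(311/138, 664/80) = 8.3 servings → $11.21.
carrots only: max(311/46, 664/5) = 132.8 servings → $19.92.
broccoli only: max(311/87, 664/102) = 6.51 servings → $7.16.
bell pepper + kale with both tight: 2.599 servings and 1.802 servings → $4.77.
bell pepper + carrots with both tight: 3.193 servings and 5.095 servings → $3.64.
bell pepper + broccoli with both tight: 1.742 servings and 3.094 servings → $4.97.
kale + carrots: intersection lies outside the first quadrant.
kale + broccoli: intersection lies outside the first quadrant.
carrots + broccoli: intersection lies outside the first quadrant.
The minimum over all feasible corners is $3.64.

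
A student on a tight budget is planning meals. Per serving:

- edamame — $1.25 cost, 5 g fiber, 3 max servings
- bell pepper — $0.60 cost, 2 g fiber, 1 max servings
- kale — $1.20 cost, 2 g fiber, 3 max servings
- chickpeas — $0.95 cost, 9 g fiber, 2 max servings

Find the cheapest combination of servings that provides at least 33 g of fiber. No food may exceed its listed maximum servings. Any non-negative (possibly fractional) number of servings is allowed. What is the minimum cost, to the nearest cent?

Cost per g of fiber: chickpeas $0.1056, edamame $0.2500, bell pepper $0.3000, kale $0.6000.
Take 2 servings of chickpeas: +18.0 g fiber for $1.90 (total $1.90, still need 15.0 g).
Take 3 servings of edamame: +15.0 g fiber for $3.75 (total $5.65, still need 0.0 g).
Filling from the cheapest source first is optimal under one linear minimum: $5.65.

$5.65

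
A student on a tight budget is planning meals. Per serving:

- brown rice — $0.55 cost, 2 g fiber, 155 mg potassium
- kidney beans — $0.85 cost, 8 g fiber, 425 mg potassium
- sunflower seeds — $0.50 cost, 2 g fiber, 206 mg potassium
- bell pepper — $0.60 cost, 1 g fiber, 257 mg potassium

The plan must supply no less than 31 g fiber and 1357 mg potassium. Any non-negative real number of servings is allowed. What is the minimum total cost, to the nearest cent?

An LP optimum is at a vertex; with two nutrient constraints at most two foods are used. Check each candidate.
brown rice only: max(31/2, 1357/155) = 15.5 servings → $8.53.
kidney beans only: max(31/8, 1357/425) = 3.875 servings → $3.29.
sunflower seeds only: max(31/2, 1357/206) = 15.5 servings → $7.75.
bell pepper only: max(31/1, 1357/257) = 31 servings → $18.60.
brown rice + kidney beans: the both-tight solution has a negative serving — not a feasible corner.
brown rice + sunflower seeds: the both-tight solution has a negative serving — not a feasible corner.
brown rice + bell pepper: the both-tight solution has a negative serving — not a feasible corner.
kidney beans + sunflower seeds: intersection lies outside the first quadrant.
kidney beans + bell pepper with both targets exact would need a negative amount; discard.
sunflower seeds + bell pepper with both targets exact would need a negative amount; discard.
So the least-cost plan costs $3.29.

$3.29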